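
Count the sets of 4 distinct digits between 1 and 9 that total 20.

12

4 distinct digits from 1–9 sum between 10 and 30.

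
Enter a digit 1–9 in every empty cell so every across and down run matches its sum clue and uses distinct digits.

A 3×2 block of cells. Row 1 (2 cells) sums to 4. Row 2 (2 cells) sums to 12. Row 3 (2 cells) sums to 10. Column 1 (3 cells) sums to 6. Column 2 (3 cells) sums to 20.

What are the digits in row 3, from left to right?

4 in 2 cells must be {1,3}; 6 in 3 cells must be {1,2,3}.
The 4 across and the 20 down share only 3, so (1,2) = 3.
The 12 across and the 6 down share only 3, so (2,1) = 3.
(2,2) = 12 − 3 = 9 completes the 12 across.
(3,2) = 20 − 12 = 8 completes the 20 down.
(1,1) = 4 − 3 = 1 completes the 4 across.
(3,1) = 10 − 8 = 2 completes the 10 across.

2 8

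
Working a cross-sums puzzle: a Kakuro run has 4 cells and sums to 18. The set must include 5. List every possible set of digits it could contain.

4 distinct digits from 1–9 sum between 10 and 30.
Keeping only sets containing 5.

{1,3,5,9}; {1,4,5,8}; {2,3,5,8}; {2,4,5,7}; {3,4,5,6}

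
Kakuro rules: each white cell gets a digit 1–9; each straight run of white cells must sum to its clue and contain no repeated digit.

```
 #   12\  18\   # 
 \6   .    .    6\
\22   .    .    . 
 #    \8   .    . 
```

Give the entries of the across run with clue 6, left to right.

The 22 across and the 6 down share only 5, so R2C3 = 5.
R3C3 = 6 − 5 = 1 completes the 6 down.
R3C2 = 8 − 1 = 7 completes the 8 across.
No cell is forced outright now. R1C1 can only be 4 or 5 (the digits allowed by both its 6 across and its 12 down). If R1C1 = 5: then R1C2 would have to be in {1} for the 6 across but in {2,3,5,6,8,9} for the 18 down — contradiction. So R1C1 = 4.
R1C2 = 6 − 4 = 2 completes the 6 across.
R2C1 = 12 − 4 = 8 completes the 12 down.
R2C2 = 22 − 13 = 9 completes the 22 across.

4 2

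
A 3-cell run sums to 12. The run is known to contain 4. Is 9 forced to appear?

Counterexample: {1,4,7} sums to 12 under that restriction without using 9.

No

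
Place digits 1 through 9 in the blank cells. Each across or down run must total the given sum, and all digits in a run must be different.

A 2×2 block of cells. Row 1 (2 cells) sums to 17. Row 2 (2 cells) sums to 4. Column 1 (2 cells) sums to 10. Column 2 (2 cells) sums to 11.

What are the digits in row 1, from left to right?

17 in 2 cells must be {8,9}; 4 in 2 cells must be {1,3}.
The 4 across and the 11 down share only 3, so (2,2) = 3.
(1,2) = 11 − 3 = 8 completes the 11 down.
(2,1) = 4 − 3 = 1 completes the 4 across.
(1,1) = 17 − 8 = 9 completes the 17 across.

9 8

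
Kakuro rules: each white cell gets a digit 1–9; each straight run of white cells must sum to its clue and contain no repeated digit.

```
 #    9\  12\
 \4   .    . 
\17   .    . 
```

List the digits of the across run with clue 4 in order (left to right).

4 in 2 cells must be {1,3}; 17 in 2 cells must be {8,9}.
The 4 across and the 12 down share only 3, so R1C2 = 3.
The 17 across and the 9 down share only 8, so R2C1 = 8.
R2C2 = 17 − 8 = 9 completes the 17 across.
R1C1 = 4 − 3 = 1 completes the 4 across.

1 3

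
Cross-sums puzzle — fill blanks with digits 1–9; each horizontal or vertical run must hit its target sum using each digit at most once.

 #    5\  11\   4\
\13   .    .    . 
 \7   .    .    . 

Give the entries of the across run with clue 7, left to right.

4 2 1

7 in 3 cells must be {1,2,4}; 4 in 2 cells must be {1,3}.
The 7 across and the 4 down share only 1, so R2C3 = 1.
R1C3 = 4 − 1 = 3 completes the 4 down.
Nothing is forced directly, so branch on R2C1, whose candidates are 2 or 4. If R2C1 = 2: then R1C1 would have to be in {1,2,4,6,8,9} for the 13 across but in {3} for the 5 down — contradiction. So R2C1 = 4.
R1C1 = 5 − 4 = 1 completes the 5 down.
R1C2 = 13 − 4 = 9 completes the 13 across.
R2C2 = 7 − 5 = 2 completes the 7 across.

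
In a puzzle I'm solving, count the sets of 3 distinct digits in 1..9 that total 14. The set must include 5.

3 distinct digits from 1–9 sum between 6 and 24.
Keeping only sets containing 5.
Enumerating: {1,5,8}, {2,5,7}, {3,5,6}.

3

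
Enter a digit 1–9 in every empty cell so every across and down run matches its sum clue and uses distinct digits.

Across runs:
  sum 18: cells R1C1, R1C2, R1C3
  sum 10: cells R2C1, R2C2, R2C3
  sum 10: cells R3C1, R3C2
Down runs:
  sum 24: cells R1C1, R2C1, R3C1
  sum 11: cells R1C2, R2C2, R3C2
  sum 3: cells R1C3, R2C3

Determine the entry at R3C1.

24 in 3 cells must be {7,8,9}; 3 in 2 cells must be {1,2}.
Only 7 fits R2C1 under both its across sum 10 and down sum 24.
Nothing is forced directly, so branch on R1C3, whose candidates are 1 or 2. If R1C3 = 2: that forces R1C1 = 9, R1C2 = 7, R2C2 = 1, after which R2C3 would have to be in {2} for the 10 across but in {1} for the 3 down — contradiction. So R1C3 = 1.
R1C2 = 8: the only remaining digit allowed by both the 18 across and the 11 down.
R2C3 = 3 − 1 = 2 completes the 3 down.
R1C1 = 18 − 9 = 9 completes the 18 across.
R2C2 = 10 − 9 = 1 completes the 10 across.
R3C1 = 24 − 16 = 8 completes the 24 down.

8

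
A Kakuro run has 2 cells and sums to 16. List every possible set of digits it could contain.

{7,9}

2 distinct digits from 1–9 sum between 3 and 17.
Only one set works: {7,9}.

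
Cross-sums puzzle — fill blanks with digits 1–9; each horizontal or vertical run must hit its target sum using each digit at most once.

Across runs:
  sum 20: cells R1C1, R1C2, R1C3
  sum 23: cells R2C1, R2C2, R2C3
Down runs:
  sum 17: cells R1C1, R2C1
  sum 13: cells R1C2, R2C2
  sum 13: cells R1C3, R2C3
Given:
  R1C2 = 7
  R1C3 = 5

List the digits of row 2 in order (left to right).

23 in 3 cells must be {6,8,9}; 17 in 2 cells must be {8,9}.
R1C1 = 20 − 12 = 8 completes the 20 across.
R2C1 = 17 − 8 = 9 completes the 17 down.
R2C2 = 13 − 7 = 6 completes the 13 down.
R2C3 = 23 − 15 = 8 completes the 23 across.

9 6 8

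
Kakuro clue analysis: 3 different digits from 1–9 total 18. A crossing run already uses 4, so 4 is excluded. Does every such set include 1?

No

Counterexample: {2,7,9} sums to 18 under that restriction without using 1.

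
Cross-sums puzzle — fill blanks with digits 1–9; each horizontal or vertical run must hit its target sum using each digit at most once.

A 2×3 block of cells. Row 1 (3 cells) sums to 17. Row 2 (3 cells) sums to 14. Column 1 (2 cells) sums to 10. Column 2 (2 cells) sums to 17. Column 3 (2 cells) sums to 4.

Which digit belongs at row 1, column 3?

17 in 2 cells must be {8,9}; 4 in 2 cells must be {1,3}.
Nothing is forced directly, so branch on (1,3), whose candidates are 1 or 3. If (1,3) = 1: that forces (1,2) = 9, (2,2) = 8, after which (2,3) would have to be in {1,2,4,5} for the 14 across but in {3} for the 4 down — contradiction. So (1,3) = 3.
(2,3) = 4 − 3 = 1 completes the 4 down.
Nothing is forced directly, so branch on (1,2), whose candidates are 8 or 9. If (1,2) = 9: then (1,1) would have to be in {5} for the 17 across but in {1,2,3,4,6,7,8,9} for the 10 down — contradiction. So (1,2) = 8.
(1,1) = 17 − 11 = 6 completes the 17 across.
(2,1) = 10 − 6 = 4 completes the 10 down.
(2,2) = 14 − 5 = 9 completes the 14 across.

3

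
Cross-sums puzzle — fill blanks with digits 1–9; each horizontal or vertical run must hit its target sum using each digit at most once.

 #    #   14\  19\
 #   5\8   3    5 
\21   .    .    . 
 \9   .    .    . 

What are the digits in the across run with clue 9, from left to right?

1, 2, 6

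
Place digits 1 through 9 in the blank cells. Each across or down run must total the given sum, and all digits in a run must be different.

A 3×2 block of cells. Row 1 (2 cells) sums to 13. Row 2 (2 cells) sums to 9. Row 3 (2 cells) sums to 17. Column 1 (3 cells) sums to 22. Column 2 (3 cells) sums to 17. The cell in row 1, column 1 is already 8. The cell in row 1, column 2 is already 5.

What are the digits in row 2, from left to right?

5, 4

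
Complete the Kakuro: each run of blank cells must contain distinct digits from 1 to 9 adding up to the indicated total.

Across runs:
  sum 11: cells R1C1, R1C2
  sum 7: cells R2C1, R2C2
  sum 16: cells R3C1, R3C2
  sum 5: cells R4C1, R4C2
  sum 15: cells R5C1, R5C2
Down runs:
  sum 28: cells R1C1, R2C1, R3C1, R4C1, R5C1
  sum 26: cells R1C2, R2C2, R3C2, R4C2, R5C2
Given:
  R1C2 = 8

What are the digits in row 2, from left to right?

16 in 2 cells must be {7,9}.
R1C1 = 11 − 8 = 3 completes the 11 across.
No cell is forced outright now. R3C1 can only be 7 or 9 (the digits allowed by both its 16 across and its 28 down). If R3C1 = 9: that forces R3C2 = 7, R5C2 = 6, after which R5C1 would have to be in {9} for the 15 across but in {1,2,4,5,6,7,8} for the 28 down — contradiction. So R3C1 = 7.
R3C2 = 16 − 7 = 9 completes the 16 across.
R5C2 = 6: the only remaining digit allowed by both the 15 across and the 26 down.
R5C1 = 15 − 6 = 9 completes the 15 across.
Nothing is forced directly, so branch on R2C2, whose candidates are 1 or 2. If R2C2 = 1: then R2C1 would have to be in {6} for the 7 across but in {1,4,5,8} for the 28 down — contradiction. So R2C2 = 2.
R2C1 = 7 − 2 = 5 completes the 7 across.

5, 2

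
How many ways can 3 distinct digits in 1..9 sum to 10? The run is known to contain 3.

2

3 distinct digits from 1–9 sum between 6 and 24.
Keeping only sets containing 3.
Enumerating: {1,3,6}, {2,3,5}.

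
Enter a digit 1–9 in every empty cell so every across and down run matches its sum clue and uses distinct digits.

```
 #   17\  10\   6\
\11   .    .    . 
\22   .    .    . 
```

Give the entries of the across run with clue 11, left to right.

17 in 2 cells must be {8,9}.
The 11 across and the 17 down share only 8, so R1C1 = 8.
R2C1 = 17 − 8 = 9 completes the 17 down.
Given what's placed, R2C3 must be 5 to fit the 22 across and 6 down.
R1C3 = 6 − 5 = 1 completes the 6 down.
R2C2 = 22 − 14 = 8 completes the 22 across.
R1C2 = 11 − 9 = 2 completes the 11 across.

8 2 1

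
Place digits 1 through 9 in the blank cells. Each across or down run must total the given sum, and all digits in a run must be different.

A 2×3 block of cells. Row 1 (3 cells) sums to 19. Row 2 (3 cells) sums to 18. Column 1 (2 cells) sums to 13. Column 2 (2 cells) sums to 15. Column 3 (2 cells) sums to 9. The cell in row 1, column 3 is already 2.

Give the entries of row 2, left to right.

(2,3) = 9 − 2 = 7 completes the 9 down.
No cell is forced outright now. (1,1) can only be 8 or 9 (the digits allowed by both its 19 across and its 13 down). If (1,1) = 9: that forces (1,2) = 8, after which (2,1) would have to be in {2,3,5,6,8,9} for the 18 across but in {4} for the 13 down — contradiction. So (1,1) = 8.
(1,2) = 19 − 10 = 9 completes the 19 across.
(2,1) = 13 − 8 = 5 completes the 13 down.
(2,2) = 18 − 12 = 6 completes the 18 across.

5, 6, 7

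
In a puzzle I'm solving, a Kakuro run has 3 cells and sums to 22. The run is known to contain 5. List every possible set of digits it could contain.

{5,8,9}

3 distinct digits from 1–9 sum between 6 and 24.
Keeping only sets containing 5.
Only one set works: {5,8,9}.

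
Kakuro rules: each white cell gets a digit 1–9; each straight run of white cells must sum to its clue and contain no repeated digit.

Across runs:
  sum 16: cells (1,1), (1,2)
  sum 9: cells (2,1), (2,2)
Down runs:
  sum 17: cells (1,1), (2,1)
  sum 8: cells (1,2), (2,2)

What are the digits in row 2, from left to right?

16 in 2 cells must be {7,9}; 17 in 2 cells must be {8,9}.
The 16 across and the 17 down share only 9, so (1,1) = 9.
(1,2) = 16 − 9 = 7 completes the 16 across.
(2,1) = 17 − 9 = 8 completes the 17 down.
(2,2) = 9 − 8 = 1 completes the 9 across.

8 1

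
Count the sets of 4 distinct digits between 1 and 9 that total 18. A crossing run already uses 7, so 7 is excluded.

7

4 distinct digits from 1–9 sum between 10 and 30.
Dropping sets that contain 7.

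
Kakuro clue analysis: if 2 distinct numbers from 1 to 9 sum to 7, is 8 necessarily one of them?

No

Counterexample: {1,6} sums to 7 without using 8.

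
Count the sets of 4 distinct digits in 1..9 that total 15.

6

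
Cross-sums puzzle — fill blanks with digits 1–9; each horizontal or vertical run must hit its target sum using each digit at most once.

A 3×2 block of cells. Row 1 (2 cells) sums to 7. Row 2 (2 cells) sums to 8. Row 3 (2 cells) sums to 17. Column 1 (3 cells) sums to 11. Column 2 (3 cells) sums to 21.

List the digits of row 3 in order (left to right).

17 in 2 cells must be {8,9}.
The 17 across and the 11 down share only 8, so (3,1) = 8.
(3,2) = 17 − 8 = 9 completes the 17 across.
Nothing is forced directly, so branch on (1,1), whose candidates are 1 or 2. If (1,1) = 1: then (1,2) would have to be in {6} for the 7 across but in {4,5,7,8} for the 21 down — contradiction. So (1,1) = 2.
(1,2) = 7 − 2 = 5 completes the 7 across.
(2,1) = 11 − 10 = 1 completes the 11 down.
(2,2) = 8 − 1 = 7 completes the 8 across.

8, 9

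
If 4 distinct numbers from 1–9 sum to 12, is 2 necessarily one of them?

Every partition of 12 into 4 distinct digits includes 2: {1,2,3,6}, {1,2,4,5}.

Yes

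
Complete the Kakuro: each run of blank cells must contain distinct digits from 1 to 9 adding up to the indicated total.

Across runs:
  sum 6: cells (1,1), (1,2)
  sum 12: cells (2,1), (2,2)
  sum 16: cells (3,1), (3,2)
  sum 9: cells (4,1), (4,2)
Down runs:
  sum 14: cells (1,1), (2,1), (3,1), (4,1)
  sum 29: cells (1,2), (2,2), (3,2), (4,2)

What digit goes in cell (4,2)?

16 in 2 cells must be {7,9}; 29 in 4 cells must be {5,7,8,9}.
Only 5 fits (1,2) under both its across sum 6 and down sum 29.
The 16 across and the 14 down share only 7, so (3,1) = 7.
(3,2) = 16 − 7 = 9 completes the 16 across.
(1,1) = 6 − 5 = 1 completes the 6 across.
(2,1) = 4: the only remaining digit allowed by both the 12 across and the 14 down.
(2,2) = 12 − 4 = 8 completes the 12 across.
(4,1) = 14 − 12 = 2 completes the 14 down.
(4,2) = 9 − 2 = 7 completes the 9 across.

7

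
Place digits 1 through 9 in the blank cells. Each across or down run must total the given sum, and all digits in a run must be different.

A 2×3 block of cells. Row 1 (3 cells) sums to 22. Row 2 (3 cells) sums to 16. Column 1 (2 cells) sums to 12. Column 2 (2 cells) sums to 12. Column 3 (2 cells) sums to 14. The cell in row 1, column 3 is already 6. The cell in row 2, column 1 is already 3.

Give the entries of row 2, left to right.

3 5 8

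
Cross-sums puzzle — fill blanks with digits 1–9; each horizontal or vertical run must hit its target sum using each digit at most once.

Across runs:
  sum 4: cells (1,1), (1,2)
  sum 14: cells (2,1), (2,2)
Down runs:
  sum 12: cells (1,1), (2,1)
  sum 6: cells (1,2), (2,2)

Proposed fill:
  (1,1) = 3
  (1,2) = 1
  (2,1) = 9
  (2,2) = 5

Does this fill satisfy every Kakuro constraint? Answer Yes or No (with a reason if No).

Yes

Across: 3+1=4; 9+5=14. Down: 3+9=12; 1+5=6. No digit repeats within any run.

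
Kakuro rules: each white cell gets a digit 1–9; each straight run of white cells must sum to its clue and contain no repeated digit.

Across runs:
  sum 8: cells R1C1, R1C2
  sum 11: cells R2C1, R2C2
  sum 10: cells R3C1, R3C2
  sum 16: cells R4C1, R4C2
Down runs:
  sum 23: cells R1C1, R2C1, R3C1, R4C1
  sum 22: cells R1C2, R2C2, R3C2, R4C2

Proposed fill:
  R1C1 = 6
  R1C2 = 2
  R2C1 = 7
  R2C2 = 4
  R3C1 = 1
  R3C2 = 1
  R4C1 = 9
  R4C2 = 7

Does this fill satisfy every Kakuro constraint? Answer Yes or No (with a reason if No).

No — the across run R3C1–R3C2 sums to 2, not 10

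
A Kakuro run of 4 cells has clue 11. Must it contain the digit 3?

Yes

The only way to make 11 from 4 distinct digits is {1,2,3,5}, which contains 3.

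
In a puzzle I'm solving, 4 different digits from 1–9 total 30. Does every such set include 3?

No

The only way to make 30 from 4 distinct digits is {6,7,8,9}, which does not contain 3.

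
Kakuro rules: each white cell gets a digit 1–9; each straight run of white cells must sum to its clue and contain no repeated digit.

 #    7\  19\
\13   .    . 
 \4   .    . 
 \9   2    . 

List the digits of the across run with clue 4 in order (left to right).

1 3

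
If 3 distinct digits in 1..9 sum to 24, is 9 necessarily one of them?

The only way to make 24 from 3 distinct digits is {7,8,9}, which contains 9.

Yes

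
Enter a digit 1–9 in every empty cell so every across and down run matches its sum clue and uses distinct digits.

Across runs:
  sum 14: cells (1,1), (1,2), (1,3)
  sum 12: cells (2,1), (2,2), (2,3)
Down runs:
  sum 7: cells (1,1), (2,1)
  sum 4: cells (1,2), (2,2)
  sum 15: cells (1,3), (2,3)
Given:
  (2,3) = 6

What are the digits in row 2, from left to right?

5 1 6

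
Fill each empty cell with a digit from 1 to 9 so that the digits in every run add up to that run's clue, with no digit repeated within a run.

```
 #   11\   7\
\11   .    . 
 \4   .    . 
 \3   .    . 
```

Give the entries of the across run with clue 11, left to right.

7 4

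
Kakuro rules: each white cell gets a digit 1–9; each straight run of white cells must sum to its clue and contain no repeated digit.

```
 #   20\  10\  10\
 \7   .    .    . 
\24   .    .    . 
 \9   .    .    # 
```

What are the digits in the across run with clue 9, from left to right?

7 in 3 cells must be {1,2,4}; 24 in 3 cells must be {7,8,9}.
Only 4 fits R1C1 under both its across sum 7 and down sum 20.
The 24 across and the 10 down share only 7, so R2C2 = 7.
R3C1 = 7: the only remaining digit allowed by both the 9 across and the 20 down.
R3C2 = 9 − 7 = 2 completes the 9 across.

7, 2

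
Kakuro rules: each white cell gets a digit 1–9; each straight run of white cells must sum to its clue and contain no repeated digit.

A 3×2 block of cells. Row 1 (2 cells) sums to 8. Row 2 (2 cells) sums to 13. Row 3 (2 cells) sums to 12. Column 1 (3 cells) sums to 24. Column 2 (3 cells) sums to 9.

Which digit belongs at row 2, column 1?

8

24 in 3 cells must be {7,8,9}.
The 8 across and the 24 down share only 7, so (1,1) = 7.
(1,2) = 8 − 7 = 1 completes the 8 across.
Nothing is forced directly, so branch on (2,1), whose candidates are 8 or 9. If (2,1) = 9: then (2,2) would have to be in {4} for the 13 across but in {2,3,5,6} for the 9 down — contradiction. So (2,1) = 8.
(2,2) = 13 − 8 = 5 completes the 13 across.
(3,1) = 24 − 15 = 9 completes the 24 down.
(3,2) = 12 − 9 = 3 completes the 12 across.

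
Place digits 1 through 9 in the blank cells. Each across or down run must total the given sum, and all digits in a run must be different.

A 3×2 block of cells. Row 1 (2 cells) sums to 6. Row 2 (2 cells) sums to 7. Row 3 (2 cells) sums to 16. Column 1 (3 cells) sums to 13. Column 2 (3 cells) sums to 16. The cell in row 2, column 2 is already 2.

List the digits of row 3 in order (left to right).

7 9

16 in 2 cells must be {7,9}.
(1,2) = 5: the only remaining digit allowed by both the 6 across and the 16 down.
(2,1) = 7 − 2 = 5 completes the 7 across.
Given what's placed, (3,1) must be 7 to fit the 16 across and 13 down.
(3,2) = 16 − 7 = 9 completes the 16 across.
(1,1) = 6 − 5 = 1 completes the 6 across.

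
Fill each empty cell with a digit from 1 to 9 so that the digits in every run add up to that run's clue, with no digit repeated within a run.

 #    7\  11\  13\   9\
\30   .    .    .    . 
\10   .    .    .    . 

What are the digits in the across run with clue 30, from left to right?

6 8 9 7

30 in 4 cells must be {6,7,8,9}; 10 in 4 cells must be {1,2,3,4}.
Only 6 fits R1C1 under both its across sum 30 and down sum 7.
R2C1 = 7 − 6 = 1 completes the 7 down.
Given what's placed, R2C3 must be 4 to fit the 10 across and 13 down.
R1C3 = 13 − 4 = 9 completes the 13 down.
No cell is forced outright now. R2C2 can only be 2 or 3 (the digits allowed by both its 10 across and its 11 down). If R2C2 = 2: then R1C2 would have to be in {7,8} for the 30 across but in {9} for the 11 down — contradiction. So R2C2 = 3.
R1C2 = 11 − 3 = 8 completes the 11 down.
R1C4 = 30 − 23 = 7 completes the 30 across.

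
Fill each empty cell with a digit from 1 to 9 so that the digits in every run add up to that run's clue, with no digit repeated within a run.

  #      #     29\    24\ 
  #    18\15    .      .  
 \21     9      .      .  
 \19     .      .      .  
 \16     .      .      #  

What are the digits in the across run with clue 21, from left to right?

9 5 7

16 in 2 cells must be {7,9}; 29 in 4 cells must be {5,7,8,9}; 24 in 3 cells must be {7,8,9}.
R4C1 = 7: the only remaining digit allowed by both the 16 across and the 18 down.
R4C2 = 16 − 7 = 9 completes the 16 across.
R3C1 = 18 − 16 = 2 completes the 18 down.
Given what's placed, R3C2 must be 8 to fit the 19 across and 29 down.
R3C3 = 19 − 10 = 9 completes the 19 across.
Given what's placed, R1C2 must be 7 to fit the 15 across and 29 down.
R1C3 = 15 − 7 = 8 completes the 15 across.
R2C2 = 29 − 24 = 5 completes the 29 down.
R2C3 = 21 − 14 = 7 completes the 21 across.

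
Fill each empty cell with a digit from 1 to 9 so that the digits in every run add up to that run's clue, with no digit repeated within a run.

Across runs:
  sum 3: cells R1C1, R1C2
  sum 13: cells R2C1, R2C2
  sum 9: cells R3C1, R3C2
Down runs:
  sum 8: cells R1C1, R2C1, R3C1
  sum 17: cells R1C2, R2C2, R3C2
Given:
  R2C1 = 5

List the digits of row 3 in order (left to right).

3 in 2 cells must be {1,2}.
R2C2 = 13 − 5 = 8 completes the 13 across.
Given what's placed, R1C2 must be 2 to fit the 3 across and 17 down.
R3C2 = 17 − 10 = 7 completes the 17 down.
R1C1 = 3 − 2 = 1 completes the 3 across.
R3C1 = 9 − 7 = 2 completes the 9 across.

2 7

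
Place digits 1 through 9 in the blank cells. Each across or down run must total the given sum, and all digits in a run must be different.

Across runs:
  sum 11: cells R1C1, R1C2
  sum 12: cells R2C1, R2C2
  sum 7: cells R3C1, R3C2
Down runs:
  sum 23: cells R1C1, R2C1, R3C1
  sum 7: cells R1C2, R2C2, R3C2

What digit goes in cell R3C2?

23 in 3 cells must be {6,8,9}; 7 in 3 cells must be {1,2,4}.
The 12 across and the 7 down share only 4, so R2C2 = 4.
The 7 across and the 23 down share only 6, so R3C1 = 6.
R3C2 = 7 − 6 = 1 completes the 7 across.
R1C2 = 7 − 5 = 2 completes the 7 down.
R2C1 = 12 − 4 = 8 completes the 12 across.
R1C1 = 11 − 2 = 9 completes the 11 across.

1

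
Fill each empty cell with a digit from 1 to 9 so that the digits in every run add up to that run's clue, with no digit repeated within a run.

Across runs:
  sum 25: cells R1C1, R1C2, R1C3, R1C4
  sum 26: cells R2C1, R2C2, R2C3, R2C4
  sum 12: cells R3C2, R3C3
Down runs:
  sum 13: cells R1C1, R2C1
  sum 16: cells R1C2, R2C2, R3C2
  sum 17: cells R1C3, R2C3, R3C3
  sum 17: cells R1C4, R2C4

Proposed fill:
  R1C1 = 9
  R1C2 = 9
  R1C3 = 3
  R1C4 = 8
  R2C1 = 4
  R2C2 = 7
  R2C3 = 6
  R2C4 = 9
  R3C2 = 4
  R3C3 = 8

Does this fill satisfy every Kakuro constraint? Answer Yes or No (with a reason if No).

No — the across run R1C1–R1C4 sums to 29, not 25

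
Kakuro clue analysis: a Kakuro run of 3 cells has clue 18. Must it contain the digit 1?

Counterexample: {2,7,9} sums to 18 without using 1.

No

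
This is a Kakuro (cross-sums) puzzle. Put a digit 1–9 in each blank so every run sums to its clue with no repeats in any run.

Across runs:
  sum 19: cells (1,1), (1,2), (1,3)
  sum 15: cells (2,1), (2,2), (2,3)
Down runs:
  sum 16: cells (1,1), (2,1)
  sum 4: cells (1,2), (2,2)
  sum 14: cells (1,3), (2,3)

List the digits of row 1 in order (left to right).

7, 3, 9

16 in 2 cells must be {7,9}; 4 in 2 cells must be {1,3}.
The 19 across and the 4 down share only 3, so (1,2) = 3.
Given what's placed, (1,3) must be 9 to fit the 19 across and 14 down.
(2,2) = 4 − 3 = 1 completes the 4 down.
(2,3) = 14 − 9 = 5 completes the 14 down.
(1,1) = 19 − 12 = 7 completes the 19 across.
(2,1) = 15 − 6 = 9 completes the 15 across.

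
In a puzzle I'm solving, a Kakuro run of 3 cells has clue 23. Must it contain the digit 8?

Yes

The only way to make 23 from 3 distinct digits is {6,8,9}, which contains 8.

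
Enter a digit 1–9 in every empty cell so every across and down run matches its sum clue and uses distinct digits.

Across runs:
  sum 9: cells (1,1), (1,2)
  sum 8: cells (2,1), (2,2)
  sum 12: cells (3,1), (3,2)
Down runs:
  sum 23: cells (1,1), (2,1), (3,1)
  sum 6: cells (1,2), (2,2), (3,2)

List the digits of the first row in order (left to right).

8 1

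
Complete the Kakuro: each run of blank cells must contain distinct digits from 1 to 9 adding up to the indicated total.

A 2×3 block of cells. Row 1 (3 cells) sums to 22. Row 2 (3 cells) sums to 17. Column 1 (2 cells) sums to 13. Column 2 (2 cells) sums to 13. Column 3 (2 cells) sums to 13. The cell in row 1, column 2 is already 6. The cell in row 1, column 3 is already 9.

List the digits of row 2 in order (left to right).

6 7 4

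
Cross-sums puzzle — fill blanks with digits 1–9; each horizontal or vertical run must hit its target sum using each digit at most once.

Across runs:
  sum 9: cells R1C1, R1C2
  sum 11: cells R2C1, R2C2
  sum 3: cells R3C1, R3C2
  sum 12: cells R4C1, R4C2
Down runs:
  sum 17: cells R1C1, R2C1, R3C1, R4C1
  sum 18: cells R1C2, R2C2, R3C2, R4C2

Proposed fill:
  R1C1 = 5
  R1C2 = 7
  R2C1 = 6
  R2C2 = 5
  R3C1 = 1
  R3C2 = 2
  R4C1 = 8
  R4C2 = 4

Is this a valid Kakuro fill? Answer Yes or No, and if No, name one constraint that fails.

No — the down run R1C1–R4C1 sums to 20, not 17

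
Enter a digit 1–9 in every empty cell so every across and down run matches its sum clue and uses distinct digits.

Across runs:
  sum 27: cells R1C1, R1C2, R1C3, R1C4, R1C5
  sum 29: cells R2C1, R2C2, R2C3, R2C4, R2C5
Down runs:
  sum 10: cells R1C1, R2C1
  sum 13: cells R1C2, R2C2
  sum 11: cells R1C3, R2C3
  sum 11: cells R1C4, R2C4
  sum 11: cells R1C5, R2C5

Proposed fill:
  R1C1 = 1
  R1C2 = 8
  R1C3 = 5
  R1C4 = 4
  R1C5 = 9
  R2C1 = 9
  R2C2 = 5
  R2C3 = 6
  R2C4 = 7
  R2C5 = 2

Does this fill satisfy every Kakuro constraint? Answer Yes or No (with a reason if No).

Yes

Across: 1+8+5+4+9=27; 9+5+6+7+2=29. Down: 1+9=10; 8+5=13; 5+6=11; 4+7=11; 9+2=11. No digit repeats within any run.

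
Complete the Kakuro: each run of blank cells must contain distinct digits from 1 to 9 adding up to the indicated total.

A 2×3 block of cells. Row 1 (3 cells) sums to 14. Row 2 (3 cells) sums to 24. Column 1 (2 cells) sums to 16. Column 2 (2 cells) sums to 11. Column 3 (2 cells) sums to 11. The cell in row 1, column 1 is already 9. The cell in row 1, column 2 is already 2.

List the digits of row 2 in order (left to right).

24 in 3 cells must be {7,8,9}; 16 in 2 cells must be {7,9}.
(1,3) = 14 − 11 = 3 completes the 14 across.
(2,1) = 16 − 9 = 7 completes the 16 down.
(2,2) = 11 − 2 = 9 completes the 11 down.
(2,3) = 24 − 16 = 8 completes the 24 across.

7, 9, 8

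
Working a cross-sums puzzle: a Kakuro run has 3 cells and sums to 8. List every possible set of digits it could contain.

3 distinct digits from 1–9 sum between 6 and 24.

{1,2,5}; {1,3,4}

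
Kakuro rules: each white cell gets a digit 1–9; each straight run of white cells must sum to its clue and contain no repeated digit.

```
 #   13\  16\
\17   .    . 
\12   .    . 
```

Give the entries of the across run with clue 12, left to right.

5 7

17 in 2 cells must be {8,9}; 16 in 2 cells must be {7,9}.
The 17 across and the 16 down share only 9, so R1C2 = 9.
R2C2 = 16 − 9 = 7 completes the 16 down.
R1C1 = 17 − 9 = 8 completes the 17 across.
R2C1 = 12 − 7 = 5 completes the 12 across.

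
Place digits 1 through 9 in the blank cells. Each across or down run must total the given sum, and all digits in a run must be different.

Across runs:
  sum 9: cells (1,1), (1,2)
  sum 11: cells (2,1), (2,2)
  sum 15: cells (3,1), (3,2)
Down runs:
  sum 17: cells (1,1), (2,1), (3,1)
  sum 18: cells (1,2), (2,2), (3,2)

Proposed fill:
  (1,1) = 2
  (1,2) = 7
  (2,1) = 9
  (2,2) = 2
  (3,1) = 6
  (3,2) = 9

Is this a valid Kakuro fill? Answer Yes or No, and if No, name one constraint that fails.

Yes

Across: 2+7=9; 9+2=11; 6+9=15. Down: 2+9+6=17; 7+2+9=18. No digit repeats within any run.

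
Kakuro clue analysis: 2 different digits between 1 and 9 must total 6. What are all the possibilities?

2 distinct digits from 1–9 sum between 3 and 17.

{1,5}; {2,4}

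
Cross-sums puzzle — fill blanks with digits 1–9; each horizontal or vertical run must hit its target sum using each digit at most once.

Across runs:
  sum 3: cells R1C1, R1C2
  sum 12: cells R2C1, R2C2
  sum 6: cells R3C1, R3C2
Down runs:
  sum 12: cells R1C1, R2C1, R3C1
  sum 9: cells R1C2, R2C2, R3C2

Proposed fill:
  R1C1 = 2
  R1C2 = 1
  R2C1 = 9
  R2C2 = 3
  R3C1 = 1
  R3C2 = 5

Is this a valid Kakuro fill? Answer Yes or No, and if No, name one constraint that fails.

Yes

Across: 2+1=3; 9+3=12; 1+5=6. Down: 2+9+1=12; 1+3+5=9. No digit repeats within any run.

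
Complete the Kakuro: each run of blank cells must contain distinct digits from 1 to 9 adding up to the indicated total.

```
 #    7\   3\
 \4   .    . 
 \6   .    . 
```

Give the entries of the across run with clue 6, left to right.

4 in 2 cells must be {1,3}; 3 in 2 cells must be {1,2}.
The 4 across and the 3 down share only 1, so R1C2 = 1.
R2C2 = 3 − 1 = 2 completes the 3 down.
R1C1 = 4 − 1 = 3 completes the 4 across.
R2C1 = 6 − 2 = 4 completes the 6 across.

4 2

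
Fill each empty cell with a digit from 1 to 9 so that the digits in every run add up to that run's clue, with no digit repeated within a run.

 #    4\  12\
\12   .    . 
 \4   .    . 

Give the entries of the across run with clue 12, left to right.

3, 9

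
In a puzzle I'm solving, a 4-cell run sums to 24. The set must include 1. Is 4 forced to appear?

No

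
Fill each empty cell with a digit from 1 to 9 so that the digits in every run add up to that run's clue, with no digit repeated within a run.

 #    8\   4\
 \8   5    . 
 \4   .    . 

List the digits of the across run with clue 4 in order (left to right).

4 in 2 cells must be {1,3}.
R1C2 = 8 − 5 = 3 completes the 8 across.
R2C1 = 8 − 5 = 3 completes the 8 down.
R2C2 = 4 − 3 = 1 completes the 4 across.

3 1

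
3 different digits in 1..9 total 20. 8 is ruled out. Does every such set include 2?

No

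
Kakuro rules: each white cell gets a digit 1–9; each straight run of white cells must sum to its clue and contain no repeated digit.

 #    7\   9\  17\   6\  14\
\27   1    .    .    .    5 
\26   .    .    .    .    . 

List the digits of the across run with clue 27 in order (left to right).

17 in 2 cells must be {8,9}.
R1C4 = 4: the only remaining digit allowed by both the 27 across and the 6 down.
R2C1 = 7 − 1 = 6 completes the 7 down.
R2C4 = 6 − 4 = 2 completes the 6 down.
R2C5 = 14 − 5 = 9 completes the 14 down.
Given what's placed, R1C2 must be 8 to fit the 27 across and 9 down.
R1C3 = 27 − 18 = 9 completes the 27 across.

1 8 9 4 5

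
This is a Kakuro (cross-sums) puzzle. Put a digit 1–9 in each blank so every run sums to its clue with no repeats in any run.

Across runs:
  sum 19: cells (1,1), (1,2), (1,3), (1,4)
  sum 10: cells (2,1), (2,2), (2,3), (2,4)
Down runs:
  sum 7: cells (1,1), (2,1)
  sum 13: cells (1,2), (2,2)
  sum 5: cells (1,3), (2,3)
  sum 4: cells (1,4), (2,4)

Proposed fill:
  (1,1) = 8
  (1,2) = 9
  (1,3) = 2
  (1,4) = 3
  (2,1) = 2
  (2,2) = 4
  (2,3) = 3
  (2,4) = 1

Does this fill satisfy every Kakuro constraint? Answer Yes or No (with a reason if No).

No — the down run (1,1)–(2,1) sums to 10, not 7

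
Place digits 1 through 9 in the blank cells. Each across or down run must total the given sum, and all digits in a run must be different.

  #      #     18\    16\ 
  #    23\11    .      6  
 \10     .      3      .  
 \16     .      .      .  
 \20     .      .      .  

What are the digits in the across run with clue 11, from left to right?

5 6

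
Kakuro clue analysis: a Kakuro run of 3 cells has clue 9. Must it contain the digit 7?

No

Counterexample: {1,2,6} sums to 9 without using 7.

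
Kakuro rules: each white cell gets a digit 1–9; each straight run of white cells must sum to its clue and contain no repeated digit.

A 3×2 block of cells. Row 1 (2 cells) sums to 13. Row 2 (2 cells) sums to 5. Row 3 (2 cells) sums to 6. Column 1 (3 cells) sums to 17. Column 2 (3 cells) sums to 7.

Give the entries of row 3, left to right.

5 1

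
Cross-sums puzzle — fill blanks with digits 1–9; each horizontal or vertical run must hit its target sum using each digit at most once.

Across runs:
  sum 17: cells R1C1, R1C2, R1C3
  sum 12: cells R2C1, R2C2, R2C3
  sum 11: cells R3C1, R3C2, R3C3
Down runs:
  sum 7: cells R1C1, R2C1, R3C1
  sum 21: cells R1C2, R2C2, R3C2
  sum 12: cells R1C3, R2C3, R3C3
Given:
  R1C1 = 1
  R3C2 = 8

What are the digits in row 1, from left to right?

1 7 9

7 in 3 cells must be {1,2,4}.
R3C1 = 2: the only remaining digit allowed by both the 11 across and the 7 down.
R3C3 = 11 − 10 = 1 completes the 11 across.
R2C1 = 7 − 3 = 4 completes the 7 down.
No cell is forced outright now. R2C2 can only be 6 or 7 (the digits allowed by both its 12 across and its 21 down). If R2C2 = 7: then R1C2 would have to be in {7,9} for the 17 across but in {6} for the 21 down — contradiction. So R2C2 = 6.
R1C2 = 21 − 14 = 7 completes the 21 down.
R1C3 = 17 − 8 = 9 completes the 17 across.
R2C3 = 12 − 10 = 2 completes the 12 across.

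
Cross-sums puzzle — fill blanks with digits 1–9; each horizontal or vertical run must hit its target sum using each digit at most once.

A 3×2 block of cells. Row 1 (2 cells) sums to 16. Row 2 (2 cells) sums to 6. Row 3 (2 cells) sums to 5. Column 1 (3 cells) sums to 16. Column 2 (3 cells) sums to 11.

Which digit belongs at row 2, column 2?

16 in 2 cells must be {7,9}.
The 16 across and the 11 down share only 7, so (1,2) = 7.
Given what's placed, (2,2) must be 1 to fit the 6 across and 11 down.
(3,2) = 11 − 8 = 3 completes the 11 down.
(1,1) = 16 − 7 = 9 completes the 16 across.
(2,1) = 6 − 1 = 5 completes the 6 across.
(3,1) = 5 − 3 = 2 completes the 5 across.

1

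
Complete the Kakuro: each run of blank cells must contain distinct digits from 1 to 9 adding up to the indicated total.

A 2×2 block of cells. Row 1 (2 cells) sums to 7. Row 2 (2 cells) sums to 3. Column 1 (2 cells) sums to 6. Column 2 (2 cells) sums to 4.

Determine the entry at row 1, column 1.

3 in 2 cells must be {1,2}; 4 in 2 cells must be {1,3}.
The 3 across and the 4 down share only 1, so (2,2) = 1.
(1,2) = 4 − 1 = 3 completes the 4 down.
(2,1) = 3 − 1 = 2 completes the 3 across.
(1,1) = 7 − 3 = 4 completes the 7 across.

4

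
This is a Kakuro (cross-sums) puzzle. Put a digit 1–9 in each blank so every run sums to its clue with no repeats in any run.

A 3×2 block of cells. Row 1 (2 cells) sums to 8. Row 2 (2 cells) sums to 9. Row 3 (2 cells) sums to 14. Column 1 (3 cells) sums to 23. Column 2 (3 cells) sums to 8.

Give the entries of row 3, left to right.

9, 5

23 in 3 cells must be {6,8,9}.
The 8 across and the 23 down share only 6, so (1,1) = 6.
(1,2) = 8 − 6 = 2 completes the 8 across.
Given what's placed, (2,1) must be 8 to fit the 9 across and 23 down.
(2,2) = 9 − 8 = 1 completes the 9 across.
(3,1) = 23 − 14 = 9 completes the 23 down.
(3,2) = 14 − 9 = 5 completes the 14 across.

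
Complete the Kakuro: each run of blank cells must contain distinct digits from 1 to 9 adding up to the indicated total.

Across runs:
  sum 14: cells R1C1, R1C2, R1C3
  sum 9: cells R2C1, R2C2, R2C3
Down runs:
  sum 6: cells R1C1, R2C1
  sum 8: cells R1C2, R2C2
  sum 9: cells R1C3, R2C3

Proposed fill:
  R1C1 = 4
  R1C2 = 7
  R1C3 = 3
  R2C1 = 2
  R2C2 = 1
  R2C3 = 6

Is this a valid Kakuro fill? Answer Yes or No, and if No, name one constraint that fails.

Yes

Across: 4+7+3=14; 2+1+6=9. Down: 4+2=6; 7+1=8; 3+6=9. No digit repeats within any run.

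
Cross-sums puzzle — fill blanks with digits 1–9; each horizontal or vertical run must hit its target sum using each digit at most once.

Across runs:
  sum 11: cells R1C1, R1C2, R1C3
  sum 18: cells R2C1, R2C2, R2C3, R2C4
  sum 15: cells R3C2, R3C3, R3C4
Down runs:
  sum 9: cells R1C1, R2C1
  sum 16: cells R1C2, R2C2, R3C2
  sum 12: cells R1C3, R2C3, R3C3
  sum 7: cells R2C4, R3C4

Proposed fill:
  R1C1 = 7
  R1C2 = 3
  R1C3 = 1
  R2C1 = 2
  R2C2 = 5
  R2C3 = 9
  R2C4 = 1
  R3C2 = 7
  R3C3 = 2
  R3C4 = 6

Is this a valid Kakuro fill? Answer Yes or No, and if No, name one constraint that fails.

No — the across run R2C1–R2C4 sums to 17, not 18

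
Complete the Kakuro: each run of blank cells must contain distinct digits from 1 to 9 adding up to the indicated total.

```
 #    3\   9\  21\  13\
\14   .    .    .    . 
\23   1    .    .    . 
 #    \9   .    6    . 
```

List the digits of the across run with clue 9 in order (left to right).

3 in 2 cells must be {1,2}.
R1C1 = 3 − 1 = 2 completes the 3 down.
No cell is forced outright now. R2C2 can only be 5 or 6 (the digits allowed by both its 23 across and its 9 down). If R2C2 = 5: that forces R2C3 = 8, R2C4 = 9, R3C2 = 1, after which R3C4 would have to be in {2} for the 9 across but in {1,3} for the 13 down — contradiction. So R2C2 = 6.
Given what's placed, R1C2 must be 1 to fit the 14 across and 9 down.
Given what's placed, R2C3 must be 7 to fit the 23 across and 21 down.
R2C4 = 23 − 14 = 9 completes the 23 across.
R3C2 = 9 − 7 = 2 completes the 9 down.
R3C4 = 9 − 8 = 1 completes the 9 across.

2 6 1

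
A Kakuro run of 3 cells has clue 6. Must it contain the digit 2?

The only way to make 6 from 3 distinct digits is {1,2,3}, which contains 2.

Yes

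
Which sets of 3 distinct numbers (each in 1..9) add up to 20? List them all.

{3,8,9}; {4,7,9}; {5,6,9}; {5,7,8}

3 distinct digits from 1–9 sum between 6 and 24.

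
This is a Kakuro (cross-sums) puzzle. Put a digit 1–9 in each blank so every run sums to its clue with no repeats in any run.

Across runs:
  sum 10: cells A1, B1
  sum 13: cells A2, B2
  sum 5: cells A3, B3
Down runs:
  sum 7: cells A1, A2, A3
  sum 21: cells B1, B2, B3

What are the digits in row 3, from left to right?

7 in 3 cells must be {1,2,4}.
The 13 across and the 7 down share only 4, so A2 = 4.
B2 = 13 − 4 = 9 completes the 13 across.
Given what's placed, B3 must be 4 to fit the 5 across and 21 down.
B1 = 21 − 13 = 8 completes the 21 down.
A3 = 5 − 4 = 1 completes the 5 across.
A1 = 10 − 8 = 2 completes the 10 across.

1, 4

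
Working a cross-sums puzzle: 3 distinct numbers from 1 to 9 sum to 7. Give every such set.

{1,2,4}

3 distinct digits from 1–9 sum between 6 and 24.
Only one set works: {1,2,4}.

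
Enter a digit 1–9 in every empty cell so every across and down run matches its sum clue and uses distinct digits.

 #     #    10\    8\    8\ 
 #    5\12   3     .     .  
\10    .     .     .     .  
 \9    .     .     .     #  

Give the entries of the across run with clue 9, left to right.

1 5 3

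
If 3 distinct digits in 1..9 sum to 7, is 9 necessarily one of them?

The only way to make 7 from 3 distinct digits is {1,2,4}, which does not contain 9.

No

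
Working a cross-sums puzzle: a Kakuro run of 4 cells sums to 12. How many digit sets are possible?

2

4 distinct digits from 1–9 sum between 10 and 30.
Enumerating: {1,2,3,6}, {1,2,4,5}.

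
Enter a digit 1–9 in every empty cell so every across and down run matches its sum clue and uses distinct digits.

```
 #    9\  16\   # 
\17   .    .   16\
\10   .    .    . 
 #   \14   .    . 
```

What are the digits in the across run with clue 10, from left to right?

17 in 2 cells must be {8,9}; 16 in 2 cells must be {7,9}.
The 17 across and the 9 down share only 8, so R1C1 = 8.
R1C2 = 17 − 8 = 9 completes the 17 across.
R2C1 = 9 − 8 = 1 completes the 9 down.
R2C3 = 7: the only remaining digit allowed by both the 10 across and the 16 down.
R3C3 = 16 − 7 = 9 completes the 16 down.
R2C2 = 10 − 8 = 2 completes the 10 across.
R3C2 = 14 − 9 = 5 completes the 14 across.

1 2 7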